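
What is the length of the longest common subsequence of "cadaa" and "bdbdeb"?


LCS of "cadaa" and "bdbdeb"
DP table:
           b    d    b    d    e    b
      0    0    0    0    0    0    0
  c   0    0    0    0    0    0    0
  a   0    0    0    0    0    0    0
  d   0    0    1    1    1    1    1
  a   0    0    1    1    1    1    1
  a   0    0    1    1    1    1    1
LCS length = dp[5][6] = 1

1


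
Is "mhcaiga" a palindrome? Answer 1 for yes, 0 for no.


Input: mhcaiga
Reversed: agiachm
  Compare pos 0 ('m') with pos 6 ('a'): MISMATCH
  Compare pos 1 ('h') with pos 5 ('g'): MISMATCH
  Compare pos 2 ('c') with pos 4 ('i'): MISMATCH
Result: not a palindrome

0


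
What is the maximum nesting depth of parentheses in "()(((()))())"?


Input: "()(((()))())"
Tracking depth:
  Position 0 '(': depth becomes 1
  Position 1 ')': depth becomes 0
  Position 2 '(': depth becomes 1
  Position 3 '(': depth becomes 2
  Position 4 '(': depth becomes 3
  Position 5 '(': depth becomes 4
  Position 6 ')': depth becomes 3
  Position 7 ')': depth becomes 2
  Position 8 ')': depth becomes 1
  Position 9 '(': depth becomes 2
  Position 10 ')': depth becomes 1
  Position 11 ')': depth becomes 0
Maximum depth reached: 4

4


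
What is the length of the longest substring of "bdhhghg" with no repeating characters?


Input: "bdhhghg"
Sliding window (track last position of each char):
  Position 0 ('b'): window [0,0] length 1 -- new best
  Position 1 ('d'): window [0,1] length 2 -- new best
  Position 2 ('h'): window [0,2] length 3 -- new best
  Position 3 ('h'): repeat (last at 2), move window start to 3
  Position 3 ('h'): window [3,3] length 1
  Position 4 ('g'): window [3,4] length 2
  Position 5 ('h'): repeat (last at 3), move window start to 4
  Position 5 ('h'): window [4,5] length 2
  Position 6 ('g'): repeat (last at 4), move window start to 5
  Position 6 ('g'): window [5,6] length 2
Longest substring with no repeats: "bdh" with length 3

3


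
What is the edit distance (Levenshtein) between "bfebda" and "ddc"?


Computing edit distance: "bfebda" -> "ddc"
DP table:
           d    d    c
      0    1    2    3
  b   1    1    2    3
  f   2    2    2    3
  e   3    3    3    3
  b   4    4    4    4
  d   5    4    4    5
  a   6    5    5    5
Edit distance = dp[6][3] = 5

5


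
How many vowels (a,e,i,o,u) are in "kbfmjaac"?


Input: kbfmjaac
Checking each character:
  'k' at position 0: consonant
  'b' at position 1: consonant
  'f' at position 2: consonant
  'm' at position 3: consonant
  'j' at position 4: consonant
  'a' at position 5: vowel (running total: 1)
  'a' at position 6: vowel (running total: 2)
  'c' at position 7: consonant
Total vowels: 2

2


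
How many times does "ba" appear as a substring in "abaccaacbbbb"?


Searching for "ba" in "abaccaacbbbb"
Scanning each position:
  Position 0: "ab" => no
  Position 1: "ba" => MATCH
  Position 2: "ac" => no
  Position 3: "cc" => no
  Position 4: "ca" => no
  Position 5: "aa" => no
  Position 6: "ac" => no
  Position 7: "cb" => no
  Position 8: "bb" => no
  Position 9: "bb" => no
  Position 10: "bb" => no
Total occurrences: 1

1


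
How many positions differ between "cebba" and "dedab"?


Comparing "cebba" and "dedab" position by position:
  Position 0: 'c' vs 'd' => DIFFER
  Position 1: 'e' vs 'e' => same
  Position 2: 'b' vs 'd' => DIFFER
  Position 3: 'b' vs 'a' => DIFFER
  Position 4: 'a' vs 'b' => DIFFER
Positions that differ: 4

4


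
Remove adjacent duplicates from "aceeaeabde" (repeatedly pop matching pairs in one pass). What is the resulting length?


Input: aceeaeabde
Stack-based adjacent duplicate removal:
  Read 'a': push. Stack: a
  Read 'c': push. Stack: ac
  Read 'e': push. Stack: ace
  Read 'e': matches stack top 'e' => pop. Stack: ac
  Read 'a': push. Stack: aca
  Read 'e': push. Stack: acae
  Read 'a': push. Stack: acaea
  Read 'b': push. Stack: acaeab
  Read 'd': push. Stack: acaeabd
  Read 'e': push. Stack: acaeabde
Final stack: "acaeabde" (length 8)

8


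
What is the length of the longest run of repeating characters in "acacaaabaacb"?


Input: "acacaaabaacb"
Scanning for longest run:
  Position 1 ('c'): new char, reset run to 1
  Position 2 ('a'): new char, reset run to 1
  Position 3 ('c'): new char, reset run to 1
  Position 4 ('a'): new char, reset run to 1
  Position 5 ('a'): continues run of 'a', length=2
  Position 6 ('a'): continues run of 'a', length=3
  Position 7 ('b'): new char, reset run to 1
  Position 8 ('a'): new char, reset run to 1
  Position 9 ('a'): continues run of 'a', length=2
  Position 10 ('c'): new char, reset run to 1
  Position 11 ('b'): new char, reset run to 1
Longest run: 'a' with length 3

3


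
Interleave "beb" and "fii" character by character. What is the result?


Interleaving "beb" and "fii":
  Position 0: 'b' from first, 'f' from second => "bf"
  Position 1: 'e' from first, 'i' from second => "ei"
  Position 2: 'b' from first, 'i' from second => "bi"
Result: bfeibi

bfeibi


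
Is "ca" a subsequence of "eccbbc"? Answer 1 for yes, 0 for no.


Check if "ca" is a subsequence of "eccbbc"
Greedy scan:
  Position 0 ('e'): no match needed
  Position 1 ('c'): matches sub[0] = 'c'
  Position 2 ('c'): no match needed
  Position 3 ('b'): no match needed
  Position 4 ('b'): no match needed
  Position 5 ('c'): no match needed
Only matched 1/2 characters => not a subsequence

0


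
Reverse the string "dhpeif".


Input: dhpeif
Reading characters right to left:
  Position 5: 'f'
  Position 4: 'i'
  Position 3: 'e'
  Position 2: 'p'
  Position 1: 'h'
  Position 0: 'd'
Reversed: fiephd

fiephd


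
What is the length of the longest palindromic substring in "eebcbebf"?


Input: "eebcbebf"
Checking substrings for palindromes:
  [1:6] "ebcbe" (len 5) => palindrome
  [2:5] "bcb" (len 3) => palindrome
  [4:7] "beb" (len 3) => palindrome
  [0:2] "ee" (len 2) => palindrome
Longest palindromic substring: "ebcbe" with length 5

5


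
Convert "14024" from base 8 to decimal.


Input: "14024" in base 8
Positional expansion:
  Digit '1' (value 1) x 8^4 = 4096
  Digit '4' (value 4) x 8^3 = 2048
  Digit '0' (value 0) x 8^2 = 0
  Digit '2' (value 2) x 8^1 = 16
  Digit '4' (value 4) x 8^0 = 4
Sum = 6164

6164


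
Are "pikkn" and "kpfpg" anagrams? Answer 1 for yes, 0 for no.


Strings: "pikkn", "kpfpg"
Sorted first:  ikknp
Sorted second: fgkpp
Differ at position 0: 'i' vs 'f' => not anagrams

0


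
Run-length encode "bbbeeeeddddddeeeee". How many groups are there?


Input: bbbeeeeddddddeeeee
Scanning for consecutive runs:
  Group 1: 'b' x 3 (positions 0-2)
  Group 2: 'e' x 4 (positions 3-6)
  Group 3: 'd' x 6 (positions 7-12)
  Group 4: 'e' x 5 (positions 13-17)
Total groups: 4

4


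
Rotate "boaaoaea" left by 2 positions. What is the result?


Input: "boaaoaea", rotate left by 2
First 2 characters: "bo"
Remaining characters: "aaoaea"
Concatenate remaining + first: "aaoaea" + "bo" = "aaoaeabo"

aaoaeabo


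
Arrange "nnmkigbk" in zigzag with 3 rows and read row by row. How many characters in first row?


Zigzag "nnmkigbk" into 3 rows:
Placing characters:
  'n' => row 0
  'n' => row 1
  'm' => row 2
  'k' => row 1
  'i' => row 0
  'g' => row 1
  'b' => row 2
  'k' => row 1
Rows:
  Row 0: "ni"
  Row 1: "nkgk"
  Row 2: "mb"
First row length: 2

2


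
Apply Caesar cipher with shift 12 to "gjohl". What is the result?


Caesar cipher: shift "gjohl" by 12
  'g' (pos 6) + 12 = pos 18 = 's'
  'j' (pos 9) + 12 = pos 21 = 'v'
  'o' (pos 14) + 12 = pos 0 = 'a'
  'h' (pos 7) + 12 = pos 19 = 't'
  'l' (pos 11) + 12 = pos 23 = 'x'
Result: svatx

svatx


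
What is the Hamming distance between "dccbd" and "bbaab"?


Comparing "dccbd" and "bbaab" position by position:
  Position 0: 'd' vs 'b' => differ
  Position 1: 'c' vs 'b' => differ
  Position 2: 'c' vs 'a' => differ
  Position 3: 'b' vs 'a' => differ
  Position 4: 'd' vs 'b' => differ
Total differences (Hamming distance): 5

5


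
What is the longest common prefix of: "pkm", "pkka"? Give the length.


Words: pkm, pkka
  Position 0: all 'p' => match
  Position 1: all 'k' => match
  Position 2: ('m', 'k') => mismatch, stop
LCP = "pk" (length 2)

2


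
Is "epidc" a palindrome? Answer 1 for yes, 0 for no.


Input: epidc
Reversed: cdipe
  Compare pos 0 ('e') with pos 4 ('c'): MISMATCH
  Compare pos 1 ('p') with pos 3 ('d'): MISMATCH
Result: not a palindrome

0


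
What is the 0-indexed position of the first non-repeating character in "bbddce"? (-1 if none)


Input: bbddce
Character frequencies:
  'b': 2
  'c': 1
  'd': 2
  'e': 1
Scanning left to right for freq == 1:
  Position 0 ('b'): freq=2, skip
  Position 1 ('b'): freq=2, skip
  Position 2 ('d'): freq=2, skip
  Position 3 ('d'): freq=2, skip
  Position 4 ('c'): unique! => answer = 4

4


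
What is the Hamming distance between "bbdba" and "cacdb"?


Comparing "bbdba" and "cacdb" position by position:
  Position 0: 'b' vs 'c' => differ
  Position 1: 'b' vs 'a' => differ
  Position 2: 'd' vs 'c' => differ
  Position 3: 'b' vs 'd' => differ
  Position 4: 'a' vs 'b' => differ
Total differences (Hamming distance): 5

5


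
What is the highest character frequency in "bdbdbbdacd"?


Input: bdbdbbdacd
Character counts:
  'a': 1
  'b': 4
  'c': 1
  'd': 4
Maximum frequency: 4

4


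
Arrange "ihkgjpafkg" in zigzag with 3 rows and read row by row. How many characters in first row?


Zigzag "ihkgjpafkg" into 3 rows:
Placing characters:
  'i' => row 0
  'h' => row 1
  'k' => row 2
  'g' => row 1
  'j' => row 0
  'p' => row 1
  'a' => row 2
  'f' => row 1
  'k' => row 0
  'g' => row 1
Rows:
  Row 0: "ijk"
  Row 1: "hgpfg"
  Row 2: "ka"
First row length: 3

3


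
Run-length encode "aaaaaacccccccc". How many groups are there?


Input: aaaaaacccccccc
Scanning for consecutive runs:
  Group 1: 'a' x 6 (positions 0-5)
  Group 2: 'c' x 8 (positions 6-13)
Total groups: 2

2


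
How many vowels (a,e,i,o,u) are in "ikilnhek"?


Input: ikilnhek
Checking each character:
  'i' at position 0: vowel (running total: 1)
  'k' at position 1: consonant
  'i' at position 2: vowel (running total: 2)
  'l' at position 3: consonant
  'n' at position 4: consonant
  'h' at position 5: consonant
  'e' at position 6: vowel (running total: 3)
  'k' at position 7: consonant
Total vowels: 3

3


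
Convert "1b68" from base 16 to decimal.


Input: "1b68" in base 16
Positional expansion:
  Digit '1' (value 1) x 16^3 = 4096
  Digit 'b' (value 11) x 16^2 = 2816
  Digit '6' (value 6) x 16^1 = 96
  Digit '8' (value 8) x 16^0 = 8
Sum = 7016

7016


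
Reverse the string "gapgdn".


Input: gapgdn
Reading characters right to left:
  Position 5: 'n'
  Position 4: 'd'
  Position 3: 'g'
  Position 2: 'p'
  Position 1: 'a'
  Position 0: 'g'
Reversed: ndgpag

ndgpag


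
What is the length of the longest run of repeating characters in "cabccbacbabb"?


Input: "cabccbacbabb"
Scanning for longest run:
  Position 1 ('a'): new char, reset run to 1
  Position 2 ('b'): new char, reset run to 1
  Position 3 ('c'): new char, reset run to 1
  Position 4 ('c'): continues run of 'c', length=2
  Position 5 ('b'): new char, reset run to 1
  Position 6 ('a'): new char, reset run to 1
  Position 7 ('c'): new char, reset run to 1
  Position 8 ('b'): new char, reset run to 1
  Position 9 ('a'): new char, reset run to 1
  Position 10 ('b'): new char, reset run to 1
  Position 11 ('b'): continues run of 'b', length=2
Longest run: 'c' with length 2

2


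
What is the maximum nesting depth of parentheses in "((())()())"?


Input: "((())()())"
Tracking depth:
  Position 0 '(': depth becomes 1
  Position 1 '(': depth becomes 2
  Position 2 '(': depth becomes 3
  Position 3 ')': depth becomes 2
  Position 4 ')': depth becomes 1
  Position 5 '(': depth becomes 2
  Position 6 ')': depth becomes 1
  Position 7 '(': depth becomes 2
  Position 8 ')': depth becomes 1
  Position 9 ')': depth becomes 0
Maximum depth reached: 3

3


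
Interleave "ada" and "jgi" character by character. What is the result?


Interleaving "ada" and "jgi":
  Position 0: 'a' from first, 'j' from second => "aj"
  Position 1: 'd' from first, 'g' from second => "dg"
  Position 2: 'a' from first, 'i' from second => "ai"
Result: ajdgai

ajdgai


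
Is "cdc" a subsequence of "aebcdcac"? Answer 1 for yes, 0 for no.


Check if "cdc" is a subsequence of "aebcdcac"
Greedy scan:
  Position 0 ('a'): no match needed
  Position 1 ('e'): no match needed
  Position 2 ('b'): no match needed
  Position 3 ('c'): matches sub[0] = 'c'
  Position 4 ('d'): matches sub[1] = 'd'
  Position 5 ('c'): matches sub[2] = 'c'
  Position 6 ('a'): no match needed
  Position 7 ('c'): no match needed
All 3 characters matched => is a subsequence

1


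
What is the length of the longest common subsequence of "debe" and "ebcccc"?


LCS of "debe" and "ebcccc"
DP table:
           e    b    c    c    c    c
      0    0    0    0    0    0    0
  d   0    0    0    0    0    0    0
  e   0    1    1    1    1    1    1
  b   0    1    2    2    2    2    2
  e   0    1    2    2    2    2    2
LCS length = dp[4][6] = 2

2


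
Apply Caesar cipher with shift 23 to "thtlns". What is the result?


Caesar cipher: shift "thtlns" by 23
  't' (pos 19) + 23 = pos 16 = 'q'
  'h' (pos 7) + 23 = pos 4 = 'e'
  't' (pos 19) + 23 = pos 16 = 'q'
  'l' (pos 11) + 23 = pos 8 = 'i'
  'n' (pos 13) + 23 = pos 10 = 'k'
  's' (pos 18) + 23 = pos 15 = 'p'
Result: qeqikp

qeqikp


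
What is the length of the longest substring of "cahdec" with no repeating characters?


Input: "cahdec"
Sliding window (track last position of each char):
  Position 0 ('c'): window [0,0] length 1 -- new best
  Position 1 ('a'): window [0,1] length 2 -- new best
  Position 2 ('h'): window [0,2] length 3 -- new best
  Position 3 ('d'): window [0,3] length 4 -- new best
  Position 4 ('e'): window [0,4] length 5 -- new best
  Position 5 ('c'): repeat (last at 0), move window start to 1
  Position 5 ('c'): window [1,5] length 5
Longest substring with no repeats: "cahde" with length 5

5


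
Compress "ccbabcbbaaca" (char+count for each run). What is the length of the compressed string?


Input: ccbabcbbaaca
Runs:
  'c' x 2 => "c2"
  'b' x 1 => "b1"
  'a' x 1 => "a1"
  'b' x 1 => "b1"
  'c' x 1 => "c1"
  'b' x 2 => "b2"
  'a' x 2 => "a2"
  'c' x 1 => "c1"
  'a' x 1 => "a1"
Compressed: "c2b1a1b1c1b2a2c1a1"
Compressed length: 18

18


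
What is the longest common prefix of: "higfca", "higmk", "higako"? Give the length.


Words: higfca, higmk, higako
  Position 0: all 'h' => match
  Position 1: all 'i' => match
  Position 2: all 'g' => match
  Position 3: ('f', 'm', 'a') => mismatch, stop
LCP = "hig" (length 3)

3


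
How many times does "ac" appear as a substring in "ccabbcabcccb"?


Searching for "ac" in "ccabbcabcccb"
Scanning each position:
  Position 0: "cc" => no
  Position 1: "ca" => no
  Position 2: "ab" => no
  Position 3: "bb" => no
  Position 4: "bc" => no
  Position 5: "ca" => no
  Position 6: "ab" => no
  Position 7: "bc" => no
  Position 8: "cc" => no
  Position 9: "cc" => no
  Position 10: "cb" => no
Total occurrences: 0

0


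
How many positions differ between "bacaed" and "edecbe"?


Comparing "bacaed" and "edecbe" position by position:
  Position 0: 'b' vs 'e' => DIFFER
  Position 1: 'a' vs 'd' => DIFFER
  Position 2: 'c' vs 'e' => DIFFER
  Position 3: 'a' vs 'c' => DIFFER
  Position 4: 'e' vs 'b' => DIFFER
  Position 5: 'd' vs 'e' => DIFFER
Positions that differ: 6

6


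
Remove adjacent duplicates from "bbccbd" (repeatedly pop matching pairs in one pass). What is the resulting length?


Input: bbccbd
Stack-based adjacent duplicate removal:
  Read 'b': push. Stack: b
  Read 'b': matches stack top 'b' => pop. Stack: (empty)
  Read 'c': push. Stack: c
  Read 'c': matches stack top 'c' => pop. Stack: (empty)
  Read 'b': push. Stack: b
  Read 'd': push. Stack: bd
Final stack: "bd" (length 2)

2


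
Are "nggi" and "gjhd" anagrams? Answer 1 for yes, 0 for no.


Strings: "nggi", "gjhd"
Sorted first:  ggin
Sorted second: dghj
Differ at position 0: 'g' vs 'd' => not anagrams

0


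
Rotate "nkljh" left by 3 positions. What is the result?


Input: "nkljh", rotate left by 3
First 3 characters: "nkl"
Remaining characters: "jh"
Concatenate remaining + first: "jh" + "nkl" = "jhnkl"

jhnkl


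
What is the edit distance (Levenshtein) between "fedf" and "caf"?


Computing edit distance: "fedf" -> "caf"
DP table:
           c    a    f
      0    1    2    3
  f   1    1    2    2
  e   2    2    2    3
  d   3    3    3    3
  f   4    4    4    3
Edit distance = dp[4][3] = 3

3


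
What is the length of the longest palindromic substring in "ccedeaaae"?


Input: "ccedeaaae"
Checking substrings for palindromes:
  [4:9] "eaaae" (len 5) => palindrome
  [2:5] "ede" (len 3) => palindrome
  [5:8] "aaa" (len 3) => palindrome
  [0:2] "cc" (len 2) => palindrome
  [5:7] "aa" (len 2) => palindrome
  [6:8] "aa" (len 2) => palindrome
Longest palindromic substring: "eaaae" with length 5

5


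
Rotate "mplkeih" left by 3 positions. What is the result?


Input: "mplkeih", rotate left by 3
First 3 characters: "mpl"
Remaining characters: "keih"
Concatenate remaining + first: "keih" + "mpl" = "keihmpl"

keihmpl


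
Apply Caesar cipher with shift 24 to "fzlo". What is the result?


Caesar cipher: shift "fzlo" by 24
  'f' (pos 5) + 24 = pos 3 = 'd'
  'z' (pos 25) + 24 = pos 23 = 'x'
  'l' (pos 11) + 24 = pos 9 = 'j'
  'o' (pos 14) + 24 = pos 12 = 'm'
Result: dxjm

dxjm


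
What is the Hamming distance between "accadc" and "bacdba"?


Comparing "accadc" and "bacdba" position by position:
  Position 0: 'a' vs 'b' => differ
  Position 1: 'c' vs 'a' => differ
  Position 2: 'c' vs 'c' => same
  Position 3: 'a' vs 'd' => differ
  Position 4: 'd' vs 'b' => differ
  Position 5: 'c' vs 'a' => differ
Total differences (Hamming distance): 5

5


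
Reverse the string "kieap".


Input: kieap
Reading characters right to left:
  Position 4: 'p'
  Position 3: 'a'
  Position 2: 'e'
  Position 1: 'i'
  Position 0: 'k'
Reversed: paeik

paeik


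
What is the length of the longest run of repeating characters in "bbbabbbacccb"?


Input: "bbbabbbacccb"
Scanning for longest run:
  Position 1 ('b'): continues run of 'b', length=2
  Position 2 ('b'): continues run of 'b', length=3
  Position 3 ('a'): new char, reset run to 1
  Position 4 ('b'): new char, reset run to 1
  Position 5 ('b'): continues run of 'b', length=2
  Position 6 ('b'): continues run of 'b', length=3
  Position 7 ('a'): new char, reset run to 1
  Position 8 ('c'): new char, reset run to 1
  Position 9 ('c'): continues run of 'c', length=2
  Position 10 ('c'): continues run of 'c', length=3
  Position 11 ('b'): new char, reset run to 1
Longest run: 'b' with length 3

3


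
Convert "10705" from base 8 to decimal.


Input: "10705" in base 8
Positional expansion:
  Digit '1' (value 1) x 8^4 = 4096
  Digit '0' (value 0) x 8^3 = 0
  Digit '7' (value 7) x 8^2 = 448
  Digit '0' (value 0) x 8^1 = 0
  Digit '5' (value 5) x 8^0 = 5
Sum = 4549

4549


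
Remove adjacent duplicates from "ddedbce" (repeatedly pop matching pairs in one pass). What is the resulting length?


Input: ddedbce
Stack-based adjacent duplicate removal:
  Read 'd': push. Stack: d
  Read 'd': matches stack top 'd' => pop. Stack: (empty)
  Read 'e': push. Stack: e
  Read 'd': push. Stack: ed
  Read 'b': push. Stack: edb
  Read 'c': push. Stack: edbc
  Read 'e': push. Stack: edbce
Final stack: "edbce" (length 5)

5


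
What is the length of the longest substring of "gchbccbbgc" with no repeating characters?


Input: "gchbccbbgc"
Sliding window (track last position of each char):
  Position 0 ('g'): window [0,0] length 1 -- new best
  Position 1 ('c'): window [0,1] length 2 -- new best
  Position 2 ('h'): window [0,2] length 3 -- new best
  Position 3 ('b'): window [0,3] length 4 -- new best
  Position 4 ('c'): repeat (last at 1), move window start to 2
  Position 4 ('c'): window [2,4] length 3
  Position 5 ('c'): repeat (last at 4), move window start to 5
  Position 5 ('c'): window [5,5] length 1
  Position 6 ('b'): window [5,6] length 2
  Position 7 ('b'): repeat (last at 6), move window start to 7
  Position 7 ('b'): window [7,7] length 1
  Position 8 ('g'): window [7,8] length 2
  Position 9 ('c'): window [7,9] length 3
Longest substring with no repeats: "gchb" with length 4

4


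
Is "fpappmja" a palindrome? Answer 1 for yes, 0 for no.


Input: fpappmja
Reversed: ajmppapf
  Compare pos 0 ('f') with pos 7 ('a'): MISMATCH
  Compare pos 1 ('p') with pos 6 ('j'): MISMATCH
  Compare pos 2 ('a') with pos 5 ('m'): MISMATCH
  Compare pos 3 ('p') with pos 4 ('p'): match
Result: not a palindrome

0


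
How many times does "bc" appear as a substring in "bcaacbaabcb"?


Searching for "bc" in "bcaacbaabcb"
Scanning each position:
  Position 0: "bc" => MATCH
  Position 1: "ca" => no
  Position 2: "aa" => no
  Position 3: "ac" => no
  Position 4: "cb" => no
  Position 5: "ba" => no
  Position 6: "aa" => no
  Position 7: "ab" => no
  Position 8: "bc" => MATCH
  Position 9: "cb" => no
Total occurrences: 2

2


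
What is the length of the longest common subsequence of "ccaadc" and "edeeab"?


LCS of "ccaadc" and "edeeab"
DP table:
           e    d    e    e    a    b
      0    0    0    0    0    0    0
  c   0    0    0    0    0    0    0
  c   0    0    0    0    0    0    0
  a   0    0    0    0    0    1    1
  a   0    0    0    0    0    1    1
  d   0    0    1    1    1    1    1
  c   0    0    1    1    1    1    1
LCS length = dp[6][6] = 1

1


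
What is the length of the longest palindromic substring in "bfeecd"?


Input: "bfeecd"
Checking substrings for palindromes:
  [2:4] "ee" (len 2) => palindrome
Longest palindromic substring: "ee" with length 2

2


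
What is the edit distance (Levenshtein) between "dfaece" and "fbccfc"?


Computing edit distance: "dfaece" -> "fbccfc"
DP table:
           f    b    c    c    f    c
      0    1    2    3    4    5    6
  d   1    1    2    3    4    5    6
  f   2    1    2    3    4    4    5
  a   3    2    2    3    4    5    5
  e   4    3    3    3    4    5    6
  c   5    4    4    3    3    4    5
  e   6    5    5    4    4    4    5
Edit distance = dp[6][6] = 5

5


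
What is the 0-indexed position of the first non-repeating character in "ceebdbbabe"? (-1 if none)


Input: ceebdbbabe
Character frequencies:
  'a': 1
  'b': 4
  'c': 1
  'd': 1
  'e': 3
Scanning left to right for freq == 1:
  Position 0 ('c'): unique! => answer = 0

0


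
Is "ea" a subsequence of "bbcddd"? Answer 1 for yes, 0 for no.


Check if "ea" is a subsequence of "bbcddd"
Greedy scan:
  Position 0 ('b'): no match needed
  Position 1 ('b'): no match needed
  Position 2 ('c'): no match needed
  Position 3 ('d'): no match needed
  Position 4 ('d'): no match needed
  Position 5 ('d'): no match needed
Only matched 0/2 characters => not a subsequence

0


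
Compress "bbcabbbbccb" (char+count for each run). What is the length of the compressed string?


Input: bbcabbbbccb
Runs:
  'b' x 2 => "b2"
  'c' x 1 => "c1"
  'a' x 1 => "a1"
  'b' x 4 => "b4"
  'c' x 2 => "c2"
  'b' x 1 => "b1"
Compressed: "b2c1a1b4c2b1"
Compressed length: 12

12


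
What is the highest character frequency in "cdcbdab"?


Input: cdcbdab
Character counts:
  'a': 1
  'b': 2
  'c': 2
  'd': 2
Maximum frequency: 2

2


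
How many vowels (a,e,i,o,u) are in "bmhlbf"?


Input: bmhlbf
Checking each character:
  'b' at position 0: consonant
  'm' at position 1: consonant
  'h' at position 2: consonant
  'l' at position 3: consonant
  'b' at position 4: consonant
  'f' at position 5: consonant
Total vowels: 0

0


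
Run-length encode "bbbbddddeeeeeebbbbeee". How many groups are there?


Input: bbbbddddeeeeeebbbbeee
Scanning for consecutive runs:
  Group 1: 'b' x 4 (positions 0-3)
  Group 2: 'd' x 4 (positions 4-7)
  Group 3: 'e' x 6 (positions 8-13)
  Group 4: 'b' x 4 (positions 14-17)
  Group 5: 'e' x 3 (positions 18-20)
Total groups: 5

5


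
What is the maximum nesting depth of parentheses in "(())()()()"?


Input: "(())()()()"
Tracking depth:
  Position 0 '(': depth becomes 1
  Position 1 '(': depth becomes 2
  Position 2 ')': depth becomes 1
  Position 3 ')': depth becomes 0
  Position 4 '(': depth becomes 1
  Position 5 ')': depth becomes 0
  Position 6 '(': depth becomes 1
  Position 7 ')': depth becomes 0
  Position 8 '(': depth becomes 1
  Position 9 ')': depth becomes 0
Maximum depth reached: 2

2


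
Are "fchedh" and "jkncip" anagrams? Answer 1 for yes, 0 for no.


Strings: "fchedh", "jkncip"
Sorted first:  cdefhh
Sorted second: cijknp
Differ at position 1: 'd' vs 'i' => not anagrams

0


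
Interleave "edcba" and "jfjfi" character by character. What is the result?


Interleaving "edcba" and "jfjfi":
  Position 0: 'e' from first, 'j' from second => "ej"
  Position 1: 'd' from first, 'f' from second => "df"
  Position 2: 'c' from first, 'j' from second => "cj"
  Position 3: 'b' from first, 'f' from second => "bf"
  Position 4: 'a' from first, 'i' from second => "ai"
Result: ejdfcjbfai

ejdfcjbfai


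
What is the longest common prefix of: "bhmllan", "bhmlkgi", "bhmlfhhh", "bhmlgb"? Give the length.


Words: bhmllan, bhmlkgi, bhmlfhhh, bhmlgb
  Position 0: all 'b' => match
  Position 1: all 'h' => match
  Position 2: all 'm' => match
  Position 3: all 'l' => match
  Position 4: ('l', 'k', 'f', 'g') => mismatch, stop
LCP = "bhml" (length 4)

4


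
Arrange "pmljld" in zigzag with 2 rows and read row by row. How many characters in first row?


Zigzag "pmljld" into 2 rows:
Placing characters:
  'p' => row 0
  'm' => row 1
  'l' => row 0
  'j' => row 1
  'l' => row 0
  'd' => row 1
Rows:
  Row 0: "pll"
  Row 1: "mjd"
First row length: 3

3


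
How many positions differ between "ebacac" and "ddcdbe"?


Comparing "ebacac" and "ddcdbe" position by position:
  Position 0: 'e' vs 'd' => DIFFER
  Position 1: 'b' vs 'd' => DIFFER
  Position 2: 'a' vs 'c' => DIFFER
  Position 3: 'c' vs 'd' => DIFFER
  Position 4: 'a' vs 'b' => DIFFER
  Position 5: 'c' vs 'e' => DIFFER
Positions that differ: 6

6


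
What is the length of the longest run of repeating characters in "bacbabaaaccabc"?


Input: "bacbabaaaccabc"
Scanning for longest run:
  Position 1 ('a'): new char, reset run to 1
  Position 2 ('c'): new char, reset run to 1
  Position 3 ('b'): new char, reset run to 1
  Position 4 ('a'): new char, reset run to 1
  Position 5 ('b'): new char, reset run to 1
  Position 6 ('a'): new char, reset run to 1
  Position 7 ('a'): continues run of 'a', length=2
  Position 8 ('a'): continues run of 'a', length=3
  Position 9 ('c'): new char, reset run to 1
  Position 10 ('c'): continues run of 'c', length=2
  Position 11 ('a'): new char, reset run to 1
  Position 12 ('b'): new char, reset run to 1
  Position 13 ('c'): new char, reset run to 1
Longest run: 'a' with length 3

3


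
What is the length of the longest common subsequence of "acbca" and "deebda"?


LCS of "acbca" and "deebda"
DP table:
           d    e    e    b    d    a
      0    0    0    0    0    0    0
  a   0    0    0    0    0    0    1
  c   0    0    0    0    0    0    1
  b   0    0    0    0    1    1    1
  c   0    0    0    0    1    1    1
  a   0    0    0    0    1    1    2
LCS length = dp[5][6] = 2

2


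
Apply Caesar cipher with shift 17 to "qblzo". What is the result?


Caesar cipher: shift "qblzo" by 17
  'q' (pos 16) + 17 = pos 7 = 'h'
  'b' (pos 1) + 17 = pos 18 = 's'
  'l' (pos 11) + 17 = pos 2 = 'c'
  'z' (pos 25) + 17 = pos 16 = 'q'
  'o' (pos 14) + 17 = pos 5 = 'f'
Result: hscqf

hscqf


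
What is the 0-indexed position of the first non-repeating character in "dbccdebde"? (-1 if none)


Input: dbccdebde
Character frequencies:
  'b': 2
  'c': 2
  'd': 3
  'e': 2
Scanning left to right for freq == 1:
  Position 0 ('d'): freq=3, skip
  Position 1 ('b'): freq=2, skip
  Position 2 ('c'): freq=2, skip
  Position 3 ('c'): freq=2, skip
  Position 4 ('d'): freq=3, skip
  Position 5 ('e'): freq=2, skip
  Position 6 ('b'): freq=2, skip
  Position 7 ('d'): freq=3, skip
  Position 8 ('e'): freq=2, skip
  No unique character found => answer = -1

-1


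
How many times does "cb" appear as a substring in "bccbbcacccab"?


Searching for "cb" in "bccbbcacccab"
Scanning each position:
  Position 0: "bc" => no
  Position 1: "cc" => no
  Position 2: "cb" => MATCH
  Position 3: "bb" => no
  Position 4: "bc" => no
  Position 5: "ca" => no
  Position 6: "ac" => no
  Position 7: "cc" => no
  Position 8: "cc" => no
  Position 9: "ca" => no
  Position 10: "ab" => no
Total occurrences: 1

1


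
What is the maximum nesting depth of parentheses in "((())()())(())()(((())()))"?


Input: "((())()())(())()(((())()))"
Tracking depth:
  Position 0 '(': depth becomes 1
  Position 1 '(': depth becomes 2
  Position 2 '(': depth becomes 3
  Position 3 ')': depth becomes 2
  Position 4 ')': depth becomes 1
  Position 5 '(': depth becomes 2
  Position 6 ')': depth becomes 1
  Position 7 '(': depth becomes 2
  Position 8 ')': depth becomes 1
  Position 9 ')': depth becomes 0
  Position 10 '(': depth becomes 1
  Position 11 '(': depth becomes 2
  Position 12 ')': depth becomes 1
  Position 13 ')': depth becomes 0
  Position 14 '(': depth becomes 1
  Position 15 ')': depth becomes 0
  Position 16 '(': depth becomes 1
  Position 17 '(': depth becomes 2
  Position 18 '(': depth becomes 3
  Position 19 '(': depth becomes 4
  Position 20 ')': depth becomes 3
  Position 21 ')': depth becomes 2
  Position 22 '(': depth becomes 3
  Position 23 ')': depth becomes 2
  Position 24 ')': depth becomes 1
  Position 25 ')': depth becomes 0
Maximum depth reached: 4

4


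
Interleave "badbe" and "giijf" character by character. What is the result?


Interleaving "badbe" and "giijf":
  Position 0: 'b' from first, 'g' from second => "bg"
  Position 1: 'a' from first, 'i' from second => "ai"
  Position 2: 'd' from first, 'i' from second => "di"
  Position 3: 'b' from first, 'j' from second => "bj"
  Position 4: 'e' from first, 'f' from second => "ef"
Result: bgaidibjef

bgaidibjef


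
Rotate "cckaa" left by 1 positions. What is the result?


Input: "cckaa", rotate left by 1
First 1 characters: "c"
Remaining characters: "ckaa"
Concatenate remaining + first: "ckaa" + "c" = "ckaac"

ckaac


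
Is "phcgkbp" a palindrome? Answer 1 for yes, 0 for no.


Input: phcgkbp
Reversed: pbkgchp
  Compare pos 0 ('p') with pos 6 ('p'): match
  Compare pos 1 ('h') with pos 5 ('b'): MISMATCH
  Compare pos 2 ('c') with pos 4 ('k'): MISMATCH
Result: not a palindrome

0


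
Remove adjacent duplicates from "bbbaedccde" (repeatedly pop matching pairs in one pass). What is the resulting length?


Input: bbbaedccde
Stack-based adjacent duplicate removal:
  Read 'b': push. Stack: b
  Read 'b': matches stack top 'b' => pop. Stack: (empty)
  Read 'b': push. Stack: b
  Read 'a': push. Stack: ba
  Read 'e': push. Stack: bae
  Read 'd': push. Stack: baed
  Read 'c': push. Stack: baedc
  Read 'c': matches stack top 'c' => pop. Stack: baed
  Read 'd': matches stack top 'd' => pop. Stack: bae
  Read 'e': matches stack top 'e' => pop. Stack: ba
Final stack: "ba" (length 2)

2


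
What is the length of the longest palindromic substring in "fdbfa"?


Input: "fdbfa"
Checking substrings for palindromes:
  No multi-char palindromic substrings found
Longest palindromic substring: "f" with length 1

1


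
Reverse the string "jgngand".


Input: jgngand
Reading characters right to left:
  Position 6: 'd'
  Position 5: 'n'
  Position 4: 'a'
  Position 3: 'g'
  Position 2: 'n'
  Position 1: 'g'
  Position 0: 'j'
Reversed: dnagngj

dnagngj


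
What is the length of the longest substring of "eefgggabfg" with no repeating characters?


Input: "eefgggabfg"
Sliding window (track last position of each char):
  Position 0 ('e'): window [0,0] length 1 -- new best
  Position 1 ('e'): repeat (last at 0), move window start to 1
  Position 1 ('e'): window [1,1] length 1
  Position 2 ('f'): window [1,2] length 2 -- new best
  Position 3 ('g'): window [1,3] length 3 -- new best
  Position 4 ('g'): repeat (last at 3), move window start to 4
  Position 4 ('g'): window [4,4] length 1
  Position 5 ('g'): repeat (last at 4), move window start to 5
  Position 5 ('g'): window [5,5] length 1
  Position 6 ('a'): window [5,6] length 2
  Position 7 ('b'): window [5,7] length 3
  Position 8 ('f'): window [5,8] length 4 -- new best
  Position 9 ('g'): repeat (last at 5), move window start to 6
  Position 9 ('g'): window [6,9] length 4
Longest substring with no repeats: "gabf" with length 4

4


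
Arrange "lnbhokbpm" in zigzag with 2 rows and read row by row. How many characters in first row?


Zigzag "lnbhokbpm" into 2 rows:
Placing characters:
  'l' => row 0
  'n' => row 1
  'b' => row 0
  'h' => row 1
  'o' => row 0
  'k' => row 1
  'b' => row 0
  'p' => row 1
  'm' => row 0
Rows:
  Row 0: "lbobm"
  Row 1: "nhkp"
First row length: 5

5


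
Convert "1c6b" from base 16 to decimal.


Input: "1c6b" in base 16
Positional expansion:
  Digit '1' (value 1) x 16^3 = 4096
  Digit 'c' (value 12) x 16^2 = 3072
  Digit '6' (value 6) x 16^1 = 96
  Digit 'b' (value 11) x 16^0 = 11
Sum = 7275

7275


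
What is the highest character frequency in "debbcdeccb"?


Input: debbcdeccb
Character counts:
  'b': 3
  'c': 3
  'd': 2
  'e': 2
Maximum frequency: 3

3


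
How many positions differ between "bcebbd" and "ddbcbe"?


Comparing "bcebbd" and "ddbcbe" position by position:
  Position 0: 'b' vs 'd' => DIFFER
  Position 1: 'c' vs 'd' => DIFFER
  Position 2: 'e' vs 'b' => DIFFER
  Position 3: 'b' vs 'c' => DIFFER
  Position 4: 'b' vs 'b' => same
  Position 5: 'd' vs 'e' => DIFFER
Positions that differ: 5

5


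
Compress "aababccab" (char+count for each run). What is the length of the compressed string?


Input: aababccab
Runs:
  'a' x 2 => "a2"
  'b' x 1 => "b1"
  'a' x 1 => "a1"
  'b' x 1 => "b1"
  'c' x 2 => "c2"
  'a' x 1 => "a1"
  'b' x 1 => "b1"
Compressed: "a2b1a1b1c2a1b1"
Compressed length: 14

14


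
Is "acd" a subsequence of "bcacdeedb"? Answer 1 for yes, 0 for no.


Check if "acd" is a subsequence of "bcacdeedb"
Greedy scan:
  Position 0 ('b'): no match needed
  Position 1 ('c'): no match needed
  Position 2 ('a'): matches sub[0] = 'a'
  Position 3 ('c'): matches sub[1] = 'c'
  Position 4 ('d'): matches sub[2] = 'd'
  Position 5 ('e'): no match needed
  Position 6 ('e'): no match needed
  Position 7 ('d'): no match needed
  Position 8 ('b'): no match needed
All 3 characters matched => is a subsequence

1


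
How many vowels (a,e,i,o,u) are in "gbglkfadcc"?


Input: gbglkfadcc
Checking each character:
  'g' at position 0: consonant
  'b' at position 1: consonant
  'g' at position 2: consonant
  'l' at position 3: consonant
  'k' at position 4: consonant
  'f' at position 5: consonant
  'a' at position 6: vowel (running total: 1)
  'd' at position 7: consonant
  'c' at position 8: consonant
  'c' at position 9: consonant
Total vowels: 1

1


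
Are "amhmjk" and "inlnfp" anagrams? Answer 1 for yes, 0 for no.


Strings: "amhmjk", "inlnfp"
Sorted first:  ahjkmm
Sorted second: filnnp
Differ at position 0: 'a' vs 'f' => not anagrams

0


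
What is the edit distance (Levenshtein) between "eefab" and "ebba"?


Computing edit distance: "eefab" -> "ebba"
DP table:
           e    b    b    a
      0    1    2    3    4
  e   1    0    1    2    3
  e   2    1    1    2    3
  f   3    2    2    2    3
  a   4    3    3    3    2
  b   5    4    3    3    3
Edit distance = dp[5][4] = 3

3


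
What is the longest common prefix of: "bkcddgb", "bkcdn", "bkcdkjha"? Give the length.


Words: bkcddgb, bkcdn, bkcdkjha
  Position 0: all 'b' => match
  Position 1: all 'k' => match
  Position 2: all 'c' => match
  Position 3: all 'd' => match
  Position 4: ('d', 'n', 'k') => mismatch, stop
LCP = "bkcd" (length 4)

4


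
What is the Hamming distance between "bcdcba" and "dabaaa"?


Comparing "bcdcba" and "dabaaa" position by position:
  Position 0: 'b' vs 'd' => differ
  Position 1: 'c' vs 'a' => differ
  Position 2: 'd' vs 'b' => differ
  Position 3: 'c' vs 'a' => differ
  Position 4: 'b' vs 'a' => differ
  Position 5: 'a' vs 'a' => same
Total differences (Hamming distance): 5

5


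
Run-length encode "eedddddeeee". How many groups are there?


Input: eedddddeeee
Scanning for consecutive runs:
  Group 1: 'e' x 2 (positions 0-1)
  Group 2: 'd' x 5 (positions 2-6)
  Group 3: 'e' x 4 (positions 7-10)
Total groups: 3

3


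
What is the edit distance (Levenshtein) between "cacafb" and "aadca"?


Computing edit distance: "cacafb" -> "aadca"
DP table:
           a    a    d    c    a
      0    1    2    3    4    5
  c   1    1    2    3    3    4
  a   2    1    1    2    3    3
  c   3    2    2    2    2    3
  a   4    3    2    3    3    2
  f   5    4    3    3    4    3
  b   6    5    4    4    4    4
Edit distance = dp[6][5] = 4

4


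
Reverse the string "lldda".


Input: lldda
Reading characters right to left:
  Position 4: 'a'
  Position 3: 'd'
  Position 2: 'd'
  Position 1: 'l'
  Position 0: 'l'
Reversed: addll

addll


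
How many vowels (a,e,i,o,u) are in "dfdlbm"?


Input: dfdlbm
Checking each character:
  'd' at position 0: consonant
  'f' at position 1: consonant
  'd' at position 2: consonant
  'l' at position 3: consonant
  'b' at position 4: consonant
  'm' at position 5: consonant
Total vowels: 0

0


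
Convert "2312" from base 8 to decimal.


Input: "2312" in base 8
Positional expansion:
  Digit '2' (value 2) x 8^3 = 1024
  Digit '3' (value 3) x 8^2 = 192
  Digit '1' (value 1) x 8^1 = 8
  Digit '2' (value 2) x 8^0 = 2
Sum = 1226

1226


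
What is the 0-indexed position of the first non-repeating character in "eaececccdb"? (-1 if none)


Input: eaececccdb
Character frequencies:
  'a': 1
  'b': 1
  'c': 4
  'd': 1
  'e': 3
Scanning left to right for freq == 1:
  Position 0 ('e'): freq=3, skip
  Position 1 ('a'): unique! => answer = 1

1


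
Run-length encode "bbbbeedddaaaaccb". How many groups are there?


Input: bbbbeedddaaaaccb
Scanning for consecutive runs:
  Group 1: 'b' x 4 (positions 0-3)
  Group 2: 'e' x 2 (positions 4-5)
  Group 3: 'd' x 3 (positions 6-8)
  Group 4: 'a' x 4 (positions 9-12)
  Group 5: 'c' x 2 (positions 13-14)
  Group 6: 'b' x 1 (positions 15-15)
Total groups: 6

6


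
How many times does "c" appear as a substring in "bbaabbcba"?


Searching for "c" in "bbaabbcba"
Scanning each position:
  Position 0: "b" => no
  Position 1: "b" => no
  Position 2: "a" => no
  Position 3: "a" => no
  Position 4: "b" => no
  Position 5: "b" => no
  Position 6: "c" => MATCH
  Position 7: "b" => no
  Position 8: "a" => no
Total occurrences: 1

1


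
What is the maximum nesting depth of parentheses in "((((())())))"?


Input: "((((())())))"
Tracking depth:
  Position 0 '(': depth becomes 1
  Position 1 '(': depth becomes 2
  Position 2 '(': depth becomes 3
  Position 3 '(': depth becomes 4
  Position 4 '(': depth becomes 5
  Position 5 ')': depth becomes 4
  Position 6 ')': depth becomes 3
  Position 7 '(': depth becomes 4
  Position 8 ')': depth becomes 3
  Position 9 ')': depth becomes 2
  Position 10 ')': depth becomes 1
  Position 11 ')': depth becomes 0
Maximum depth reached: 5

5


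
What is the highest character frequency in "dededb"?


Input: dededb
Character counts:
  'b': 1
  'd': 3
  'e': 2
Maximum frequency: 3

3


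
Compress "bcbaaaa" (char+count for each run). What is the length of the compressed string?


Input: bcbaaaa
Runs:
  'b' x 1 => "b1"
  'c' x 1 => "c1"
  'b' x 1 => "b1"
  'a' x 4 => "a4"
Compressed: "b1c1b1a4"
Compressed length: 8

8


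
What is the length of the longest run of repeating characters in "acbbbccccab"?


Input: "acbbbccccab"
Scanning for longest run:
  Position 1 ('c'): new char, reset run to 1
  Position 2 ('b'): new char, reset run to 1
  Position 3 ('b'): continues run of 'b', length=2
  Position 4 ('b'): continues run of 'b', length=3
  Position 5 ('c'): new char, reset run to 1
  Position 6 ('c'): continues run of 'c', length=2
  Position 7 ('c'): continues run of 'c', length=3
  Position 8 ('c'): continues run of 'c', length=4
  Position 9 ('a'): new char, reset run to 1
  Position 10 ('b'): new char, reset run to 1
Longest run: 'c' with length 4

4
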